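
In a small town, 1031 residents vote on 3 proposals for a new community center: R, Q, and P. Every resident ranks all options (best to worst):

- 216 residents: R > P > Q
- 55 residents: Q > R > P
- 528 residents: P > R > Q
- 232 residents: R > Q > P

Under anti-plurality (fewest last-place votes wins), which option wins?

Last-place votes: R 0, Q 744, P 287.
R is ranked last by the fewest voters, so R wins.

R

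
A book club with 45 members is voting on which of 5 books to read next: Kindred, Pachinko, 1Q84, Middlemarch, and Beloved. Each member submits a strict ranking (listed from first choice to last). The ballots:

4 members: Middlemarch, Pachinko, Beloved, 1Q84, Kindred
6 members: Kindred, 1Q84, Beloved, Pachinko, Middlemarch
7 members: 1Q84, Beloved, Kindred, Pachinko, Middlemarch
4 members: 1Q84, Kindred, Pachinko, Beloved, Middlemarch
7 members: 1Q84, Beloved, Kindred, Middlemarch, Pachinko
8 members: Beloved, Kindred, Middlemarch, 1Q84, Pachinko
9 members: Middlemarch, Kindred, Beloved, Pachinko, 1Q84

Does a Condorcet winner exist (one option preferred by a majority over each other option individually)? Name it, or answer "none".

none

Checking pairwise contests:
Beloved beats Kindred 26–19.
Kindred beats Pachinko 41–4.
Kindred beats 1Q84 23–22.
Kindred beats Middlemarch 32–13.
1Q84 beats Beloved 24–21.
Every option loses at least one head-to-head, so there is no Condorcet winner.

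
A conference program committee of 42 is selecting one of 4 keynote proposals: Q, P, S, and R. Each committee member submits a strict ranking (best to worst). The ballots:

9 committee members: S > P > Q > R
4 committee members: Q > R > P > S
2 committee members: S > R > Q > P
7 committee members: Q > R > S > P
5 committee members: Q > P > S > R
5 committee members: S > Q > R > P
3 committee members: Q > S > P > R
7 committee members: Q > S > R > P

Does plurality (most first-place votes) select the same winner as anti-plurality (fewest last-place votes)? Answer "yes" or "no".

Plurality — first-place votes: Q 26, P 0, S 16, R 0. Winner: Q.
Anti-plurality — last-place votes: Q 0, P 21, S 4, R 17. Winner: Q.
The two methods agree.

yes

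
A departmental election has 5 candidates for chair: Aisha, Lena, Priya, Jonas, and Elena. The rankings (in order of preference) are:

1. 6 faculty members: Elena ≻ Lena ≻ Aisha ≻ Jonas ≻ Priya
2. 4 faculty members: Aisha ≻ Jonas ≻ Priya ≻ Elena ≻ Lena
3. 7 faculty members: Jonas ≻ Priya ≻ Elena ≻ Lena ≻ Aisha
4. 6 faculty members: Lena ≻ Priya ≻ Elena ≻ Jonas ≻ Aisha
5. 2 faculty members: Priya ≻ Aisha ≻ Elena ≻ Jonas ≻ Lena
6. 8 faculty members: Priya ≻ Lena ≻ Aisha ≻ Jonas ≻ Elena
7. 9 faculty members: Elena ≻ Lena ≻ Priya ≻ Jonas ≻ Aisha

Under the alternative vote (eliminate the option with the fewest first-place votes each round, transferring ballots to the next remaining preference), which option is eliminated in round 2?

Lena

Round 1: Aisha 4, Lena 6, Priya 10, Jonas 7, Elena 15. Eliminate Aisha.
Round 2: Lena 6, Priya 10, Jonas 11, Elena 15. Eliminate Lena.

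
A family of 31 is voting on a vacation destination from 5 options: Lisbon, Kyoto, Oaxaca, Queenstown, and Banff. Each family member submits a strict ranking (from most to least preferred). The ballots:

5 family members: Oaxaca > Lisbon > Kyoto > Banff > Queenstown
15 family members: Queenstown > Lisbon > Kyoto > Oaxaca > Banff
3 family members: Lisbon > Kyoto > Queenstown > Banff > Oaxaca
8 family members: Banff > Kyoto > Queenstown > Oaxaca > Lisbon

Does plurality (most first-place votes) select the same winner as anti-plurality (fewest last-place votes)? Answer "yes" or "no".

Plurality — first-place votes: Lisbon 3, Kyoto 0, Oaxaca 5, Queenstown 15, Banff 8. Winner: Queenstown.
Anti-plurality — last-place votes: Lisbon 8, Kyoto 0, Oaxaca 3, Queenstown 5, Banff 15. Winner: Kyoto.
The two methods disagree.

no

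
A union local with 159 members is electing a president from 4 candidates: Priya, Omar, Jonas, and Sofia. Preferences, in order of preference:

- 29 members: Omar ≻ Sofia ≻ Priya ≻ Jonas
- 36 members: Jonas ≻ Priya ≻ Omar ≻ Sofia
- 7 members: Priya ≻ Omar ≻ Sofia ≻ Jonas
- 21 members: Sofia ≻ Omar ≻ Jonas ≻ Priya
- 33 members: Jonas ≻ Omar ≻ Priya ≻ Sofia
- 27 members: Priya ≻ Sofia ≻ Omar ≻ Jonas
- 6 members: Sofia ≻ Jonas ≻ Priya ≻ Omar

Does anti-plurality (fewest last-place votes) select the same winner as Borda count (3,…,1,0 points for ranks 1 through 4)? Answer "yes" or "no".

Anti-plurality — last-place votes: Priya 21, Omar 6, Jonas 63, Sofia 69. Winner: Omar.
Borda — scores: Priya 242, Omar 272, Jonas 240, Sofia 200. Winner: Omar.
The two methods agree.

yes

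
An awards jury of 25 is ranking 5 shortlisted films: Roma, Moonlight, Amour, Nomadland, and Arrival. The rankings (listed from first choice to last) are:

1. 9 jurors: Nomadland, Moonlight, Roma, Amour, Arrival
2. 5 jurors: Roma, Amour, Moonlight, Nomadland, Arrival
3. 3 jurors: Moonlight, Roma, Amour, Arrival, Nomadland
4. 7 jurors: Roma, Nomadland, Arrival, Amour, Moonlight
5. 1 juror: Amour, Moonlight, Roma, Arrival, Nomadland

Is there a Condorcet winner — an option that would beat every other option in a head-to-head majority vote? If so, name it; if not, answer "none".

Checking pairwise contests:
Moonlight beats Roma 13–12.
Amour beats Moonlight 13–12.
Roma beats Amour 24–1.
Roma beats Nomadland 16–9.
Roma beats Arrival 25–0.
Every option loses at least one head-to-head, so there is no Condorcet winner.

none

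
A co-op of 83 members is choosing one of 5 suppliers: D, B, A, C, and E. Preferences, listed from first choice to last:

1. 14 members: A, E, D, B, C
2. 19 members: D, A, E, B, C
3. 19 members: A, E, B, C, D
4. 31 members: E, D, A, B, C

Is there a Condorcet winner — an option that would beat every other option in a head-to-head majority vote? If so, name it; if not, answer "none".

Checking pairwise contests:
E beats D 64–19.
D beats B 64–19.
D beats A 50–33.
D beats C 64–19.
A beats E 52–31.
Every option loses at least one head-to-head, so there is no Condorcet winner.

none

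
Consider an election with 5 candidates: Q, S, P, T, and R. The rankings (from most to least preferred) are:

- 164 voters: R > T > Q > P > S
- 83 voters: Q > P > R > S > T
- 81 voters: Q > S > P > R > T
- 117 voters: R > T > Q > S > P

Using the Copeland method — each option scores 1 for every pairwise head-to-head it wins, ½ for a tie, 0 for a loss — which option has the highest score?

Q: beats S and P; loses to T and R → score 2.
S: loses to Q, P, T, and R → score 0.
P: beats S; loses to Q, T, and R → score 1.
T: beats Q, S, and P; loses to R → score 3.
R: beats Q, S, P, and T → score 4.
R has the best pairwise record.

R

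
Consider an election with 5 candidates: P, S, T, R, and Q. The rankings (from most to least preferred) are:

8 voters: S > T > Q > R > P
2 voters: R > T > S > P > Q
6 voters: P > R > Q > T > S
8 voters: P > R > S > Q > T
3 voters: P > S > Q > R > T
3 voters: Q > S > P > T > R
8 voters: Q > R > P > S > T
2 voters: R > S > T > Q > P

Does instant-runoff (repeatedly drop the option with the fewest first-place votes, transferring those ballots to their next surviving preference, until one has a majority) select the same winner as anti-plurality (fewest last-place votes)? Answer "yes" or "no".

Instant-runoff — R1 P 17, S 8, T 0, R 4, Q 11 (T out); R2 P 17, S 8, R 4, Q 11 (R out); R3 P 17, S 12, Q 11 (Q out); R4 P 25, S 15 (P winner). Winner: P.
Anti-plurality — last-place votes: P 10, S 6, T 19, R 3, Q 2. Winner: Q.
The two methods disagree.

no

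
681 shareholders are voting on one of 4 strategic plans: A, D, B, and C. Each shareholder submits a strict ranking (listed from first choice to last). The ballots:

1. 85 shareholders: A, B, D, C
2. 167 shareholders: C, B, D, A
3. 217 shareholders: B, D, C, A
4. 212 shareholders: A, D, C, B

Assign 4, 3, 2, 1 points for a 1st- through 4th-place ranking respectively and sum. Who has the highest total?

B

A: 85·4 + 167·1 + 217·1 + 212·4 = 1572
D: 85·2 + 167·2 + 217·3 + 212·3 = 1791
B: 85·3 + 167·3 + 217·4 + 212·1 = 1836
C: 85·1 + 167·4 + 217·2 + 212·2 = 1611
B has the highest Borda score (1836).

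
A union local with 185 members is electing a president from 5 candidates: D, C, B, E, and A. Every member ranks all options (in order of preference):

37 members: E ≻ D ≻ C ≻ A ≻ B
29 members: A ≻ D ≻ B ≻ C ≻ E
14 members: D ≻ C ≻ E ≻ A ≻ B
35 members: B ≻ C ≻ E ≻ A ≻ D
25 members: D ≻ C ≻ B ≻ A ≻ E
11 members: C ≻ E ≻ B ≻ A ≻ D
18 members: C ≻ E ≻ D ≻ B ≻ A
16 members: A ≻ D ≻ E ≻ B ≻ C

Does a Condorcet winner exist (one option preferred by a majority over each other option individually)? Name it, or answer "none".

none

Checking pairwise contests:
E beats D 101–84.
D beats C 121–64.
D beats B 139–46.
C beats E 132–53.
D beats A 94–91.
Every option loses at least one head-to-head, so there is no Condorcet winner.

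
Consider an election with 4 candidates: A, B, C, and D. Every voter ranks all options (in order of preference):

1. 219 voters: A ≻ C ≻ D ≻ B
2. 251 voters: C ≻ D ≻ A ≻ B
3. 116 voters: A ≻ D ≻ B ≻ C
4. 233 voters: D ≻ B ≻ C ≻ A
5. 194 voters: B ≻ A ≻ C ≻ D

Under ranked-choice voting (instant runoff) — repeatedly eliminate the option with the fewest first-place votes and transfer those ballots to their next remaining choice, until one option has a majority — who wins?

Round 1: A 335, B 194, C 251, D 233. Eliminate B.
Round 2: A 529, C 251, D 233. A has a majority.

A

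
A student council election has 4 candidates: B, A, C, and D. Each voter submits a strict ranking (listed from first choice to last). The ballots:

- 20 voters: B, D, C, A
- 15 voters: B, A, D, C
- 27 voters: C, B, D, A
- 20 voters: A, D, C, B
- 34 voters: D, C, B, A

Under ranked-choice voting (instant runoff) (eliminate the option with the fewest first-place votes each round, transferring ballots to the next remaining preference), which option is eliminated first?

A

Round 1: B 35, A 20, C 27, D 34. Eliminate A.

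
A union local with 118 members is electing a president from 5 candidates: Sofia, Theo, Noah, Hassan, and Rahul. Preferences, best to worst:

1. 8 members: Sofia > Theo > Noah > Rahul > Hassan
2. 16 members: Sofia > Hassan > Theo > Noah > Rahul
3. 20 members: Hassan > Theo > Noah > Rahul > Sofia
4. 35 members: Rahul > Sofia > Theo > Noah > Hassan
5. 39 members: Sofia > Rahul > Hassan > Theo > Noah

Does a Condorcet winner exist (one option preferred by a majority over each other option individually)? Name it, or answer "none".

Sofia

Sofia vs Theo: 98–20 for Sofia.
Sofia vs Noah: 98–20 for Sofia.
Sofia vs Hassan: 98–20 for Sofia.
Sofia vs Rahul: 63–55 for Sofia.
Sofia beats every other option head-to-head.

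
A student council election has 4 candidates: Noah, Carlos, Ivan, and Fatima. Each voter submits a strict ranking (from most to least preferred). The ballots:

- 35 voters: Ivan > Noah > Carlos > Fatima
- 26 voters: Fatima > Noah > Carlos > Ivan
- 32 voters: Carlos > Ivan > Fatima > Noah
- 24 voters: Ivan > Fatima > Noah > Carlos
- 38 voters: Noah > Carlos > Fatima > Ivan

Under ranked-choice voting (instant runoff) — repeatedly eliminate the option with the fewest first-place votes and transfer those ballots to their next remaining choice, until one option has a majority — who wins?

Round 1: Noah 38, Carlos 32, Ivan 59, Fatima 26. Eliminate Fatima.
Round 2: Noah 64, Carlos 32, Ivan 59. Eliminate Carlos.
Round 3: Noah 64, Ivan 91. Ivan has a majority.

Ivan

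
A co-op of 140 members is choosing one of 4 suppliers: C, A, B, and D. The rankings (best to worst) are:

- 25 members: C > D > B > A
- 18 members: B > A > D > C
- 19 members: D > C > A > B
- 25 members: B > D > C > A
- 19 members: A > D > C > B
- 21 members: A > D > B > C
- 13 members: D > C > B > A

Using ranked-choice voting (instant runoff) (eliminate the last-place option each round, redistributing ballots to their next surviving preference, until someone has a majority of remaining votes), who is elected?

Round 1: C 25, A 40, B 43, D 32. Eliminate C.
Round 2: A 40, B 43, D 57. Eliminate A.
Round 3: B 43, D 97. D has a majority.

D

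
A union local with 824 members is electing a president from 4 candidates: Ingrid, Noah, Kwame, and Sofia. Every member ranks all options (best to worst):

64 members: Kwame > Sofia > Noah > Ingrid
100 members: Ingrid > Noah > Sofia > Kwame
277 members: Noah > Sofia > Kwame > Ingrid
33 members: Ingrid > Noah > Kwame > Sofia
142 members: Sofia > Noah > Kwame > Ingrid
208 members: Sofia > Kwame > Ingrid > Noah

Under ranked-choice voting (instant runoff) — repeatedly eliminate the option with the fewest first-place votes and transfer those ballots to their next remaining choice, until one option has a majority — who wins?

Sofia

Round 1: Ingrid 133, Noah 277, Kwame 64, Sofia 350. Eliminate Kwame.
Round 2: Ingrid 133, Noah 277, Sofia 414. Sofia has a majority.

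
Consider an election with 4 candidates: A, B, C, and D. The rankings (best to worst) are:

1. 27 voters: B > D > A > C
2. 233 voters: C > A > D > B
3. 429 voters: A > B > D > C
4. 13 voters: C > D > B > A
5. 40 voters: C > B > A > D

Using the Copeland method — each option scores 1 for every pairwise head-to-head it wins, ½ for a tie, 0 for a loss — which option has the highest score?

A: beats B, C, and D → score 3.
B: beats C and D; loses to A → score 2.
C: loses to A, B, and D → score 0.
D: beats C; loses to A and B → score 1.
A has the best pairwise record.

A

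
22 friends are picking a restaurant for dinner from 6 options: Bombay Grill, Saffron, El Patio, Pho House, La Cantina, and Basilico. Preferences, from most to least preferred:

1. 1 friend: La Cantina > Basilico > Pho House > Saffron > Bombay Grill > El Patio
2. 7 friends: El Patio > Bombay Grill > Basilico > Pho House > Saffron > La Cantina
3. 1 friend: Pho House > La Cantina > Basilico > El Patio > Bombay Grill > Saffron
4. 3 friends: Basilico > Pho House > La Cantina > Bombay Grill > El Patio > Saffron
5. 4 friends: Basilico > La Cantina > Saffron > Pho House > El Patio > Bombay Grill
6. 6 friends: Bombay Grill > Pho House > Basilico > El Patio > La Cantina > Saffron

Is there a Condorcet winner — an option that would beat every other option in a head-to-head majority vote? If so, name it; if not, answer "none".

none

Checking pairwise contests:
El Patio beats Bombay Grill 12–10.
Bombay Grill beats Saffron 17–5.
Pho House beats El Patio 15–7.
Bombay Grill beats Pho House 13–9.
Bombay Grill beats La Cantina 13–9.
Bombay Grill beats Basilico 13–9.
Every option loses at least one head-to-head, so there is no Condorcet winner.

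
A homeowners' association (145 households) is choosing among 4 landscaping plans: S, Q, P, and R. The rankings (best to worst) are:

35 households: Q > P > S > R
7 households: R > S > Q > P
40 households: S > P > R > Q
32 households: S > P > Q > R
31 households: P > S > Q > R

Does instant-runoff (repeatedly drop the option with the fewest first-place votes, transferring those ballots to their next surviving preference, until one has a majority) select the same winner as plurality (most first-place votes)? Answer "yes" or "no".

yes

Instant-runoff — R1 S 72, Q 35, P 31, R 7 (R out); R2 S 79, Q 35, P 31 (S winner). Winner: S.
Plurality — first-place votes: S 72, Q 35, P 31, R 7. Winner: S.
The two methods agree.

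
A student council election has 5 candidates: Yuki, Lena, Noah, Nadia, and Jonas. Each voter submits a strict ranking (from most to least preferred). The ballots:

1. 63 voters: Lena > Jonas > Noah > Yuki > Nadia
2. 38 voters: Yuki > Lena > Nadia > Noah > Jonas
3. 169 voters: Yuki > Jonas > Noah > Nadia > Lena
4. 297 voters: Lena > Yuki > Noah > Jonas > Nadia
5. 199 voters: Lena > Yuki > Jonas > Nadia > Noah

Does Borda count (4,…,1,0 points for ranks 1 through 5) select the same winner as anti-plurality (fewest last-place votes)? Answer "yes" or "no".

yes

Borda — scores: Yuki 2379, Lena 2350, Noah 1096, Nadia 444, Jonas 1391. Winner: Yuki.
Anti-plurality — last-place votes: Yuki 0, Lena 169, Noah 199, Nadia 360, Jonas 38. Winner: Yuki.
The two methods agree.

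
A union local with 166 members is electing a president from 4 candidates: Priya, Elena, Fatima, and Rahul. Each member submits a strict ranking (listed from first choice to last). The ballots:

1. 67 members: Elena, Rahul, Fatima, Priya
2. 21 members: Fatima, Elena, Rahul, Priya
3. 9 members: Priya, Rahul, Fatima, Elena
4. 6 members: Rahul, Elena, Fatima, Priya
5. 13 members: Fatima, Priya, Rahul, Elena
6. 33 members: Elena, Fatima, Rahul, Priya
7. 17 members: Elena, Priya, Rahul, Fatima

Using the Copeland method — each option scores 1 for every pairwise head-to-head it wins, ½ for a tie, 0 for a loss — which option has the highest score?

Priya: loses to Elena, Fatima, and Rahul → score 0.
Elena: beats Priya, Fatima, and Rahul → score 3.
Fatima: beats Priya; loses to Elena and Rahul → score 1.
Rahul: beats Priya and Fatima; loses to Elena → score 2.
Elena has the best pairwise record.

Elena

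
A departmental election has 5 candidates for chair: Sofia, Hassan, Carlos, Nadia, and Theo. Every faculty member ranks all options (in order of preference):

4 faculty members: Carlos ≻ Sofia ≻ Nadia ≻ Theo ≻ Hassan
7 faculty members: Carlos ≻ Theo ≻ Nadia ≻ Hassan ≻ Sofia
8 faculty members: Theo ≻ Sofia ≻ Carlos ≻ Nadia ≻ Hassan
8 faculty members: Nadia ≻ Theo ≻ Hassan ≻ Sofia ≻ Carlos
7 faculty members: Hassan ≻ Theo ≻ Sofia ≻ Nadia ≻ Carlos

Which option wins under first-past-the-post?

First-place votes: Sofia 0, Hassan 7, Carlos 11, Nadia 8, Theo 8.
Carlos has the most first-place votes.

Carlos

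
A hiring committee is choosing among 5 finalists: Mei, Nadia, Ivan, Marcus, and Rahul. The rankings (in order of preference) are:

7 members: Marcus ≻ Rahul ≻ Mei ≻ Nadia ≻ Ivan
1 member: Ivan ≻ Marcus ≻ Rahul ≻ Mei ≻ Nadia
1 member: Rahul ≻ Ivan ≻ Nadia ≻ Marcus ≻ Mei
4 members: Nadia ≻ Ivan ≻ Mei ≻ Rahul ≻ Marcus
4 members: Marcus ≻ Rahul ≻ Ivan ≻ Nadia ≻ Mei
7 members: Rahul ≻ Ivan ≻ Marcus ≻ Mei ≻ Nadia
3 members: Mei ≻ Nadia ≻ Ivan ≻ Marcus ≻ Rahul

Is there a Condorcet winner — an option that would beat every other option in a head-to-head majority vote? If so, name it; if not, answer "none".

none

Checking pairwise contests:
Ivan beats Mei 17–10.
Mei beats Nadia 18–9.
Nadia beats Ivan 14–13.
Ivan beats Marcus 16–11.
Marcus beats Rahul 15–12.
Every option loses at least one head-to-head, so there is no Condorcet winner.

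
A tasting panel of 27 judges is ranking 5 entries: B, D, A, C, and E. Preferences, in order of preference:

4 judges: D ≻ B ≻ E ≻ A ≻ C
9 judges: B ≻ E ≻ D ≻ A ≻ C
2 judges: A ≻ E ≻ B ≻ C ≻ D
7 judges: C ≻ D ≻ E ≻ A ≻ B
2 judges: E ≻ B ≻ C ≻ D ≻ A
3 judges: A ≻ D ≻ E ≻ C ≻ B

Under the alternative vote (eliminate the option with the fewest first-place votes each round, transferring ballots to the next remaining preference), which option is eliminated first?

E

Round 1: B 9, D 4, A 5, C 7, E 2. Eliminate E.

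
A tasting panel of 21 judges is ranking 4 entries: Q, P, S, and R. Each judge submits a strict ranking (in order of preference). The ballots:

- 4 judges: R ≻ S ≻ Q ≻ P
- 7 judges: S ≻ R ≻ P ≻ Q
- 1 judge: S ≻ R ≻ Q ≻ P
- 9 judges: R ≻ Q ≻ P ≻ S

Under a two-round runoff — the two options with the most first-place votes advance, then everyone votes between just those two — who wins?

Round 1 first-place votes: Q 0, P 0, S 8, R 13.
R and S advance.
Runoff: R is preferred to S by 13 voters; S by 8.
R wins the runoff.

R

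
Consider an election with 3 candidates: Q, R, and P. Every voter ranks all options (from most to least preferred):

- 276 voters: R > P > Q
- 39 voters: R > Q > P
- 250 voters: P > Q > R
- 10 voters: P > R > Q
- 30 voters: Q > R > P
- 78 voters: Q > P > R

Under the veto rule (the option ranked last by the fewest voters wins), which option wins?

P

Last-place votes: Q 286, R 328, P 69.
P is ranked last by the fewest voters, so P wins.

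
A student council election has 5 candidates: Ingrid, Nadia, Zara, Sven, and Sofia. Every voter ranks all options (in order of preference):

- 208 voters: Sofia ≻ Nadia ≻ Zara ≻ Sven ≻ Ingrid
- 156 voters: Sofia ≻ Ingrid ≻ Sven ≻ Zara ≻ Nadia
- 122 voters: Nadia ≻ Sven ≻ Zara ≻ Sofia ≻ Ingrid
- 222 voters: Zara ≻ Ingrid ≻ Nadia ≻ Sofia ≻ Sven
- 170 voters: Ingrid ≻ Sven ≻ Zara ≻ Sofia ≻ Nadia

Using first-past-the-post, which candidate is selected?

First-place votes: Ingrid 170, Nadia 122, Zara 222, Sven 0, Sofia 364.
Sofia has the most first-place votes.

Sofia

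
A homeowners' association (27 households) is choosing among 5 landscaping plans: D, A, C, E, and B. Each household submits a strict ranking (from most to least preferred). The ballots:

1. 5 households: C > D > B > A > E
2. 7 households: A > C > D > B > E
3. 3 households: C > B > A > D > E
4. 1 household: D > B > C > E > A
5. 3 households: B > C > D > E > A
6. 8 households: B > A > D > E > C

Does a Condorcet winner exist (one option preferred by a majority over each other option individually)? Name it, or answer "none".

Checking pairwise contests:
A beats D 18–9.
B beats A 20–7.
A beats C 15–12.
D beats E 27–0.
C beats B 15–12.
Every option loses at least one head-to-head, so there is no Condorcet winner.

none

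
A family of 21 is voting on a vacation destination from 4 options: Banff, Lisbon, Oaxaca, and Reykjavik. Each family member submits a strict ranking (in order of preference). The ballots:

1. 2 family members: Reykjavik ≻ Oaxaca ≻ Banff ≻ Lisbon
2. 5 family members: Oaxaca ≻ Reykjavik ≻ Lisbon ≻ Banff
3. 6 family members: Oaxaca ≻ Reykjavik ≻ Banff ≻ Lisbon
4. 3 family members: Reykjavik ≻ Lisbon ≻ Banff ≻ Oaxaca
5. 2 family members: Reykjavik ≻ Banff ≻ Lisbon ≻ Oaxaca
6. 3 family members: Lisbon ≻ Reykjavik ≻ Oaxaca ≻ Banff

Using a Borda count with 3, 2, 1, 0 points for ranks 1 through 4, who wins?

Banff: 2·1 + 5·0 + 6·1 + 3·1 + 2·2 + 3·0 = 15
Lisbon: 2·0 + 5·1 + 6·0 + 3·2 + 2·1 + 3·3 = 22
Oaxaca: 2·2 + 5·3 + 6·3 + 3·0 + 2·0 + 3·1 = 40
Reykjavik: 2·3 + 5·2 + 6·2 + 3·3 + 2·3 + 3·2 = 49
Reykjavik has the highest Borda score (49).

Reykjavik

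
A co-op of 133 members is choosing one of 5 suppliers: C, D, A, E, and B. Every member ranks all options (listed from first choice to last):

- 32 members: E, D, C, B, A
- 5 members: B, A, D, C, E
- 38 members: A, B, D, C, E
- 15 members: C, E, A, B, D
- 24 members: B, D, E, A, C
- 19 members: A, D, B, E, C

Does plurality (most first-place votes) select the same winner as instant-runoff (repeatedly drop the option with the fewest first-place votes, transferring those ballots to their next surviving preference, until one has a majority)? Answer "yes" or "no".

no

Plurality — first-place votes: C 15, D 0, A 57, E 32, B 29. Winner: A.
Instant-runoff — R1 C 15, D 0, A 57, E 32, B 29 (D out); R2 C 15, A 57, E 32, B 29 (C out); R3 A 57, E 47, B 29 (B out); R4 A 62, E 71 (E winner). Winner: E.
The two methods disagree.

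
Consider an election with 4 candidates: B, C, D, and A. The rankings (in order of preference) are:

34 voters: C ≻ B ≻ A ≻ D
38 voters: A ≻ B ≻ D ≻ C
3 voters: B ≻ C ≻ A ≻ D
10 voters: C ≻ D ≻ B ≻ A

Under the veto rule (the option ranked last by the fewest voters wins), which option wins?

B

Last-place votes: B 0, C 38, D 37, A 10.
B is ranked last by the fewest voters, so B wins.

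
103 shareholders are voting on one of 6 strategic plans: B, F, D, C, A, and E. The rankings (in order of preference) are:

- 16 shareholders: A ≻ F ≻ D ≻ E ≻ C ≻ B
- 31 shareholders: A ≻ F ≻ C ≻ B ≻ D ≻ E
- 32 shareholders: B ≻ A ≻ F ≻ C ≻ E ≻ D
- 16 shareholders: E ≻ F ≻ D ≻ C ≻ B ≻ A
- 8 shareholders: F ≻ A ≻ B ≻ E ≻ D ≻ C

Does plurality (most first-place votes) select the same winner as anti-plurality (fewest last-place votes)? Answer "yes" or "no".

no

Plurality — first-place votes: B 32, F 8, D 0, C 0, A 47, E 16. Winner: A.
Anti-plurality — last-place votes: B 16, F 0, D 32, C 8, A 16, E 31. Winner: F.
The two methods disagree.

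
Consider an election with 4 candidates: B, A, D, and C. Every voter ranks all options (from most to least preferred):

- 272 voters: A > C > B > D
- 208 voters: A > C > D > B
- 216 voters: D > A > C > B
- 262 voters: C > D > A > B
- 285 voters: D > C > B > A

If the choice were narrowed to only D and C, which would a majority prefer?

Voters preferring D to C: 501; preferring C to D: 742.
C wins the head-to-head.

C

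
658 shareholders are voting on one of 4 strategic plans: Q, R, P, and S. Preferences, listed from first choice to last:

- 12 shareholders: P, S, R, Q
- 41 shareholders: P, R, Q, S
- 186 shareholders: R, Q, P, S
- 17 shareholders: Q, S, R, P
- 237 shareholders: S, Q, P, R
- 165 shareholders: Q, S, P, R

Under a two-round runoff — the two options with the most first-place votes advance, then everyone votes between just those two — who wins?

S

Round 1 first-place votes: Q 182, R 186, P 53, S 237.
S and R advance.
Runoff: S is preferred to R by 431 voters; R by 227.
S wins the runoff.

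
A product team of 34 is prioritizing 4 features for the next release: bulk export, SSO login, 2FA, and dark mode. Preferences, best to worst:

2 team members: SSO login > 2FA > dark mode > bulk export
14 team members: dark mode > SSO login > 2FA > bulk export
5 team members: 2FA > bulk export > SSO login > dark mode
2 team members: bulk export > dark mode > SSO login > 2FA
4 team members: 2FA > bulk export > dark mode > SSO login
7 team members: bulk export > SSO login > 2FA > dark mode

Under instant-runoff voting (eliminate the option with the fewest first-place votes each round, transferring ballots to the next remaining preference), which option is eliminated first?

Round 1: bulk export 9, SSO login 2, 2FA 9, dark mode 14. Eliminate SSO login.

SSO login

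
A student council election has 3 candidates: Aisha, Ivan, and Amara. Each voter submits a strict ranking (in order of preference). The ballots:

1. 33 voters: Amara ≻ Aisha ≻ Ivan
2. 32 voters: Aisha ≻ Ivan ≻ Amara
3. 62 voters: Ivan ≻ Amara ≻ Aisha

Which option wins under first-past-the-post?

Ivan

First-place votes: Aisha 32, Ivan 62, Amara 33.
Ivan has the most first-place votes.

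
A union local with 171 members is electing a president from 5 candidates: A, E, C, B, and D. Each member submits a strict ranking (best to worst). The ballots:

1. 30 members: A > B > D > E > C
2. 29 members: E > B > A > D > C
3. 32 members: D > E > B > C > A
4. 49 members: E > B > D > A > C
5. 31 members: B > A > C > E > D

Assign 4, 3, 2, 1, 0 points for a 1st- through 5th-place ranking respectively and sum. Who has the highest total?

A: 30·4 + 29·2 + 32·0 + 49·1 + 31·3 = 320
E: 30·1 + 29·4 + 32·3 + 49·4 + 31·1 = 469
C: 30·0 + 29·0 + 32·1 + 49·0 + 31·2 = 94
B: 30·3 + 29·3 + 32·2 + 49·3 + 31·4 = 512
D: 30·2 + 29·1 + 32·4 + 49·2 + 31·0 = 315
B has the highest Borda score (512).

B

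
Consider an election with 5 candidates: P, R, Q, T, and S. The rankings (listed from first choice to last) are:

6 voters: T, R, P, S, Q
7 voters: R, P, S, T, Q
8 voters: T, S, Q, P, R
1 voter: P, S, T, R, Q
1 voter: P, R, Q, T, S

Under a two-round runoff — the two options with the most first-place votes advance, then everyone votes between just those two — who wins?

Round 1 first-place votes: P 2, R 7, Q 0, T 14, S 0.
T and R advance.
Runoff: T is preferred to R by 15 voters; R by 8.
T wins the runoff.

T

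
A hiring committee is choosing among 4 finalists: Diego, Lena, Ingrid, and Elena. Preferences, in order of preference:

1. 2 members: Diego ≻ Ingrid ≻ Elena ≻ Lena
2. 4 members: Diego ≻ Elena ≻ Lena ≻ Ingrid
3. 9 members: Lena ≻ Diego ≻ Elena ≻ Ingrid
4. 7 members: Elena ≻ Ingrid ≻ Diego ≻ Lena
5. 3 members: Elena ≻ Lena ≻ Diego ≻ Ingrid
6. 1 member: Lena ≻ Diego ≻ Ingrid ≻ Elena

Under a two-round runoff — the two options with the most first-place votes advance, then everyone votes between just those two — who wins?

Elena

Round 1 first-place votes: Diego 6, Lena 10, Ingrid 0, Elena 10.
Elena and Lena advance.
Runoff: Elena is preferred to Lena by 16 voters; Lena by 10.
Elena wins the runoff.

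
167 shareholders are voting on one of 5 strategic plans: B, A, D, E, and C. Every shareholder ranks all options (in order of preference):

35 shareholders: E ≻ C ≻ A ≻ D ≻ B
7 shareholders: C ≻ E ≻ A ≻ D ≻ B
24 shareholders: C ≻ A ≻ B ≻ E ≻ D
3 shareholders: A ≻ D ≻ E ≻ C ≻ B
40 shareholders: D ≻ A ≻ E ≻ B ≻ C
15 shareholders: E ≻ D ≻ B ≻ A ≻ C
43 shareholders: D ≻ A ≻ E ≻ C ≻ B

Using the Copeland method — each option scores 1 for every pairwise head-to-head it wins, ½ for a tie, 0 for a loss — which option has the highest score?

D

B: loses to A, D, E, and C → score 0.
A: beats B, E, and C; loses to D → score 3.
D: beats B, A, E, and C → score 4.
E: beats B and C; loses to A and D → score 2.
C: beats B; loses to A, D, and E → score 1.
D has the best pairwise record.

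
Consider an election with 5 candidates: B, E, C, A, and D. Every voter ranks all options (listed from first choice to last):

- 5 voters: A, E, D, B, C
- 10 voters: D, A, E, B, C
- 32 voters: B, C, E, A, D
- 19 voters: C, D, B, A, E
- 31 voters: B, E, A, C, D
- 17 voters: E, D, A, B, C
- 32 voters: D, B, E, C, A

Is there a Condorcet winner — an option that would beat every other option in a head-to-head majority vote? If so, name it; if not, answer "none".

Checking pairwise contests:
D beats B 83–63.
B beats E 114–32.
B beats C 127–19.
B beats A 114–32.
E beats D 85–61.
Every option loses at least one head-to-head, so there is no Condorcet winner.

none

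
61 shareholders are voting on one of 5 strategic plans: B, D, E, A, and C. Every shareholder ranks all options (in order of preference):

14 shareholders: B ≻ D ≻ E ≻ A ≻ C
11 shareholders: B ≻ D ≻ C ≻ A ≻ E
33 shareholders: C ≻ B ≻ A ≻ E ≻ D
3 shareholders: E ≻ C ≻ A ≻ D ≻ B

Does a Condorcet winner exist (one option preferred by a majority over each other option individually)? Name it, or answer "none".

C vs B: 36–25 for C.
C vs D: 36–25 for C.
C vs E: 44–17 for C.
C vs A: 47–14 for C.
C beats every other option head-to-head.

C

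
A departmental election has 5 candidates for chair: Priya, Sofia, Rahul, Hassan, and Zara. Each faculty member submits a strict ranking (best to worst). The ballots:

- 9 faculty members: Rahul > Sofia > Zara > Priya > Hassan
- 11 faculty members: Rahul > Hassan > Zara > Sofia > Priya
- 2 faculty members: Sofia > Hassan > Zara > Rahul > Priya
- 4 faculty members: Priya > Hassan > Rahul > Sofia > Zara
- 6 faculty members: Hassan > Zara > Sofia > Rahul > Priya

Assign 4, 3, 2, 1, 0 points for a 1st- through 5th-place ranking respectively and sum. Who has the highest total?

Rahul

Priya: 9·1 + 11·0 + 2·0 + 4·4 + 6·0 = 25
Sofia: 9·3 + 11·1 + 2·4 + 4·1 + 6·2 = 62
Rahul: 9·4 + 11·4 + 2·1 + 4·2 + 6·1 = 96
Hassan: 9·0 + 11·3 + 2·3 + 4·3 + 6·4 = 75
Zara: 9·2 + 11·2 + 2·2 + 4·0 + 6·3 = 62
Rahul has the highest Borda score (96).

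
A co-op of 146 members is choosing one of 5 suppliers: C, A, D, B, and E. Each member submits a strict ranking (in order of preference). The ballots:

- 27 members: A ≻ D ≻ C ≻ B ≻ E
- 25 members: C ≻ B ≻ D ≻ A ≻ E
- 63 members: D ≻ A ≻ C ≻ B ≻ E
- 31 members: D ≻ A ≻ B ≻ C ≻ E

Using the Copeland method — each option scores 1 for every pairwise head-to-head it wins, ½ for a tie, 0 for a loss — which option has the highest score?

C: beats B and E; loses to A and D → score 2.
A: beats C, B, and E; loses to D → score 3.
D: beats C, A, B, and E → score 4.
B: beats E; loses to C, A, and D → score 1.
E: loses to C, A, D, and B → score 0.
D has the best pairwise record.

D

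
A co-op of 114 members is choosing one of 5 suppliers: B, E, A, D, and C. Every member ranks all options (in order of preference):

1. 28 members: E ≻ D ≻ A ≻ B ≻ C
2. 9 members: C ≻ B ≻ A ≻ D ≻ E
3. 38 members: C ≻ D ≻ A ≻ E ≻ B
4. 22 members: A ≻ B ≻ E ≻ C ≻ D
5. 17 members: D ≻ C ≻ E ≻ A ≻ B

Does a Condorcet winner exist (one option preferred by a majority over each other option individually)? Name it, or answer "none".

C vs B: 64–50 for C.
C vs E: 64–50 for C.
C vs A: 64–50 for C.
C vs D: 69–45 for C.
C beats every other option head-to-head.

C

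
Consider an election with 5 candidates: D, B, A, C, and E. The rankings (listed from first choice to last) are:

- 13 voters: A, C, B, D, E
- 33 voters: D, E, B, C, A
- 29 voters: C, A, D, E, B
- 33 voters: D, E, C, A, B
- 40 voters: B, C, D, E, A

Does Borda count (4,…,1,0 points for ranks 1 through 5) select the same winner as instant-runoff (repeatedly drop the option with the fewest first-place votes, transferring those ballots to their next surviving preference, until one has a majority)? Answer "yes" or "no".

Borda — scores: D 415, B 252, A 172, C 374, E 267. Winner: D.
Instant-runoff — R1 D 66, B 40, A 13, C 29, E 0 (E out); R2 D 66, B 40, A 13, C 29 (A out); R3 D 66, B 40, C 42 (B out); R4 D 66, C 82 (C winner). Winner: C.
The two methods disagree.

no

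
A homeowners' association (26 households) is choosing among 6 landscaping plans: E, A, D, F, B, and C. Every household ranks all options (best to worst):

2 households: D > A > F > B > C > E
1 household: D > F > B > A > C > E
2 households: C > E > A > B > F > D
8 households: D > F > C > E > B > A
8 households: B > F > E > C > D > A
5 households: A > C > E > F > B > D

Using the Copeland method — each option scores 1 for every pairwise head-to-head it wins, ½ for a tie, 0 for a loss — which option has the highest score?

E: beats A, D, and B; loses to F and C → score 3.
A: loses to E, D, F, B, and C → score 0.
D: beats A; loses to E, F, B, and C → score 1.
F: beats E, A, D, B, and C → score 5.
B: beats A and D; loses to E, F, and C → score 2.
C: beats E, A, D, and B; loses to F → score 4.
F has the best pairwise record.

F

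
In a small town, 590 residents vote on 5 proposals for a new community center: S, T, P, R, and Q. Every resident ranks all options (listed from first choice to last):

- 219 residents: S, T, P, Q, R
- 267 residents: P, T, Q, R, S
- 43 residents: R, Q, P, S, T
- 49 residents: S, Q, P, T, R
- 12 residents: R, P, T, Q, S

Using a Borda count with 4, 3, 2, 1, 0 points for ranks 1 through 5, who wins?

S: 219·4 + 267·0 + 43·1 + 49·4 + 12·0 = 1115
T: 219·3 + 267·3 + 43·0 + 49·1 + 12·2 = 1531
P: 219·2 + 267·4 + 43·2 + 49·2 + 12·3 = 1726
R: 219·0 + 267·1 + 43·4 + 49·0 + 12·4 = 487
Q: 219·1 + 267·2 + 43·3 + 49·3 + 12·1 = 1041
P has the highest Borda score (1726).

P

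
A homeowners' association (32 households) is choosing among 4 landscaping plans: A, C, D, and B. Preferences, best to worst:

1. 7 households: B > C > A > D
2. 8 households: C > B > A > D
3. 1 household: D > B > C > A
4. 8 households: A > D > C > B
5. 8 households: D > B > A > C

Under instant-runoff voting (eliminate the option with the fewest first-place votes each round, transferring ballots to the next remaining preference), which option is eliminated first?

Round 1: A 8, C 8, D 9, B 7. Eliminate B.

B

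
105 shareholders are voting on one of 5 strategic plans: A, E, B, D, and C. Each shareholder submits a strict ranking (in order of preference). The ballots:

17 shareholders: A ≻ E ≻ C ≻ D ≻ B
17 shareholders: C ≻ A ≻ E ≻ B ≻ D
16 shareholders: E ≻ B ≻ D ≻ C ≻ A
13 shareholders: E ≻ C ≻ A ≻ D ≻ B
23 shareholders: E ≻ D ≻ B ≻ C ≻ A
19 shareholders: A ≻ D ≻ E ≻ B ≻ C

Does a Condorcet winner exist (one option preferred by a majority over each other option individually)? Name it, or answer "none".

none

Checking pairwise contests:
C beats A 69–36.
A beats E 53–52.
A beats B 66–39.
A beats D 66–39.
E beats C 88–17.
Every option loses at least one head-to-head, so there is no Condorcet winner.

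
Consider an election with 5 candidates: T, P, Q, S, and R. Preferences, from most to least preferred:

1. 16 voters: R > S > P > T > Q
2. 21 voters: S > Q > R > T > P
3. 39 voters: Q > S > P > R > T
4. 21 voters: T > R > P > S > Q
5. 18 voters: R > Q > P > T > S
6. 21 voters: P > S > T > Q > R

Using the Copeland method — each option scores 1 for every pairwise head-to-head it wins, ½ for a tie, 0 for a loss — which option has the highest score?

S

T: loses to P, Q, S, and R → score 0.
P: beats T; loses to Q, S, and R → score 1.
Q: beats T, P, and R; loses to S → score 3.
S: beats T, P, Q, and R → score 4.
R: beats T and P; loses to Q and S → score 2.
S has the best pairwise record.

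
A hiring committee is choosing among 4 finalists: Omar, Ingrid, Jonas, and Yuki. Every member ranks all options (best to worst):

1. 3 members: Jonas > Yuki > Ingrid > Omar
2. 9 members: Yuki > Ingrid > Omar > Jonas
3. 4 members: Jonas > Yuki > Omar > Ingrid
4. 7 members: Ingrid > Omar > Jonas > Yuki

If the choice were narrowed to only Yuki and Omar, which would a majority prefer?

Voters preferring Yuki to Omar: 16; preferring Omar to Yuki: 7.
Yuki wins the head-to-head.

Yuki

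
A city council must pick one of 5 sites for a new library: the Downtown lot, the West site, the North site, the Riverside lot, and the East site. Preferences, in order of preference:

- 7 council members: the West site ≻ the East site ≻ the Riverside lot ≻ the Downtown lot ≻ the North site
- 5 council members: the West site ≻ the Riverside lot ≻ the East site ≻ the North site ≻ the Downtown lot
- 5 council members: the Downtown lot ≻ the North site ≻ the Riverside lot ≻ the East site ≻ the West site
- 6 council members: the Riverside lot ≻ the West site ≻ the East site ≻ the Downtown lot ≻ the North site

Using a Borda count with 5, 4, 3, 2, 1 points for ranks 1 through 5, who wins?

the West site

the Downtown lot: 7·2 + 5·1 + 5·5 + 6·2 = 56
the West site: 7·5 + 5·5 + 5·1 + 6·4 = 89
the North site: 7·1 + 5·2 + 5·4 + 6·1 = 43
the Riverside lot: 7·3 + 5·4 + 5·3 + 6·5 = 86
the East site: 7·4 + 5·3 + 5·2 + 6·3 = 71
the West site has the highest Borda score (89).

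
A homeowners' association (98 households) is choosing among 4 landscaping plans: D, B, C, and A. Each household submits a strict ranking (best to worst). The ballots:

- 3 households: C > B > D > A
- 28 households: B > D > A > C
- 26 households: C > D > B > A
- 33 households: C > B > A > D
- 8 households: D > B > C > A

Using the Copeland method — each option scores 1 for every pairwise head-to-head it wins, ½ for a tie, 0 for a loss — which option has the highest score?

C

D: beats A; loses to B and C → score 1.
B: beats D and A; loses to C → score 2.
C: beats D, B, and A → score 3.
A: loses to D, B, and C → score 0.
C has the best pairwise record.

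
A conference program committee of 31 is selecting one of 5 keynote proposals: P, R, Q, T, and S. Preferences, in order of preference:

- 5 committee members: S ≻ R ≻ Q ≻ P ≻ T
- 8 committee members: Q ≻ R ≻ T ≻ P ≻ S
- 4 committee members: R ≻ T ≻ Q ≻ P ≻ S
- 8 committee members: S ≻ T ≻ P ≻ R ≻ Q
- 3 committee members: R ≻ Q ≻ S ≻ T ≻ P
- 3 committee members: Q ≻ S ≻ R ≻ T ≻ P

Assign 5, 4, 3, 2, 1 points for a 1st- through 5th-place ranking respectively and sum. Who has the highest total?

R

P: 5·2 + 8·2 + 4·2 + 8·3 + 3·1 + 3·1 = 64
R: 5·4 + 8·4 + 4·5 + 8·2 + 3·5 + 3·3 = 112
Q: 5·3 + 8·5 + 4·3 + 8·1 + 3·4 + 3·5 = 102
T: 5·1 + 8·3 + 4·4 + 8·4 + 3·2 + 3·2 = 89
S: 5·5 + 8·1 + 4·1 + 8·5 + 3·3 + 3·4 = 98
R has the highest Borda score (112).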